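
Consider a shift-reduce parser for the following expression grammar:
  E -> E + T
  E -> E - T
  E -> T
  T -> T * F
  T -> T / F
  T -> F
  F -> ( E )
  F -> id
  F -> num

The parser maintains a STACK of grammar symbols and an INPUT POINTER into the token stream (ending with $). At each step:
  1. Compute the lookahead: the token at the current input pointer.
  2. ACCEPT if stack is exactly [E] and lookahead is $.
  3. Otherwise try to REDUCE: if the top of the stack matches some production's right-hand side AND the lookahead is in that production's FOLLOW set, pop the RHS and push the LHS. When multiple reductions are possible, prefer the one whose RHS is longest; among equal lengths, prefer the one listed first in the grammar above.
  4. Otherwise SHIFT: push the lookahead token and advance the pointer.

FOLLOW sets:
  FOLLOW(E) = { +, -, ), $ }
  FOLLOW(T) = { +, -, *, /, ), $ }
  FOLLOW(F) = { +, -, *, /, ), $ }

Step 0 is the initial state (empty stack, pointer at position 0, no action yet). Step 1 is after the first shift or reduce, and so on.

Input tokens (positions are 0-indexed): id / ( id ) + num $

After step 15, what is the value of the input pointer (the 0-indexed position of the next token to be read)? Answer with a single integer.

Step 1: shift id. Stack=[id] ptr=1 lookahead=/ remaining=[/ ( id ) + num $]
Step 2: reduce F->id. Stack=[F] ptr=1 lookahead=/ remaining=[/ ( id ) + num $]
Step 3: reduce T->F. Stack=[T] ptr=1 lookahead=/ remaining=[/ ( id ) + num $]
Step 4: shift /. Stack=[T /] ptr=2 lookahead=( remaining=[( id ) + num $]
Step 5: shift (. Stack=[T / (] ptr=3 lookahead=id remaining=[id ) + num $]
Step 6: shift id. Stack=[T / ( id] ptr=4 lookahead=) remaining=[) + num $]
Step 7: reduce F->id. Stack=[T / ( F] ptr=4 lookahead=) remaining=[) + num $]
Step 8: reduce T->F. Stack=[T / ( T] ptr=4 lookahead=) remaining=[) + num $]
Step 9: reduce E->T. Stack=[T / ( E] ptr=4 lookahead=) remaining=[) + num $]
Step 10: shift ). Stack=[T / ( E )] ptr=5 lookahead=+ remaining=[+ num $]
Step 11: reduce F->( E ). Stack=[T / F] ptr=5 lookahead=+ remaining=[+ num $]
Step 12: reduce T->T / F. Stack=[T] ptr=5 lookahead=+ remaining=[+ num $]
Step 13: reduce E->T. Stack=[E] ptr=5 lookahead=+ remaining=[+ num $]
Step 14: shift +. Stack=[E +] ptr=6 lookahead=num remaining=[num $]
Step 15: shift num. Stack=[E + num] ptr=7 lookahead=$ remaining=[$]

Answer: 7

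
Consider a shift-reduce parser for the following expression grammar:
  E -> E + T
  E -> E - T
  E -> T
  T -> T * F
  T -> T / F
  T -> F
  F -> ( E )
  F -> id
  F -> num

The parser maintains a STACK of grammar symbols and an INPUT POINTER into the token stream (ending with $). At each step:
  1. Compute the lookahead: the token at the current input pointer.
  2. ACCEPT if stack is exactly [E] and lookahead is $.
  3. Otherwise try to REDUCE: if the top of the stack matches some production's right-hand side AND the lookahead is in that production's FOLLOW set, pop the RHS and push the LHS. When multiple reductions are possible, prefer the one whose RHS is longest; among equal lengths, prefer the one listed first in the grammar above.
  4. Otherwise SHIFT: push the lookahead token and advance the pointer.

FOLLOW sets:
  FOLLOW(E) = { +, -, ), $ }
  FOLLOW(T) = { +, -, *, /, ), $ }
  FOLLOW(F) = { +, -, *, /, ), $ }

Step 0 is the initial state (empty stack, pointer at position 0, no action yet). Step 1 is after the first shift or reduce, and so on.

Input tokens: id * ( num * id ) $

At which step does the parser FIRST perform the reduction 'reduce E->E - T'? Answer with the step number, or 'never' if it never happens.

Step 1: shift id. Stack=[id] ptr=1 lookahead=* remaining=[* ( num * id ) $]
Step 2: reduce F->id. Stack=[F] ptr=1 lookahead=* remaining=[* ( num * id ) $]
Step 3: reduce T->F. Stack=[T] ptr=1 lookahead=* remaining=[* ( num * id ) $]
Step 4: shift *. Stack=[T *] ptr=2 lookahead=( remaining=[( num * id ) $]
Step 5: shift (. Stack=[T * (] ptr=3 lookahead=num remaining=[num * id ) $]
Step 6: shift num. Stack=[T * ( num] ptr=4 lookahead=* remaining=[* id ) $]
Step 7: reduce F->num. Stack=[T * ( F] ptr=4 lookahead=* remaining=[* id ) $]
Step 8: reduce T->F. Stack=[T * ( T] ptr=4 lookahead=* remaining=[* id ) $]
Step 9: shift *. Stack=[T * ( T *] ptr=5 lookahead=id remaining=[id ) $]
Step 10: shift id. Stack=[T * ( T * id] ptr=6 lookahead=) remaining=[) $]
Step 11: reduce F->id. Stack=[T * ( T * F] ptr=6 lookahead=) remaining=[) $]
Step 12: reduce T->T * F. Stack=[T * ( T] ptr=6 lookahead=) remaining=[) $]
Step 13: reduce E->T. Stack=[T * ( E] ptr=6 lookahead=) remaining=[) $]
Step 14: shift ). Stack=[T * ( E )] ptr=7 lookahead=$ remaining=[$]
Step 15: reduce F->( E ). Stack=[T * F] ptr=7 lookahead=$ remaining=[$]
Step 16: reduce T->T * F. Stack=[T] ptr=7 lookahead=$ remaining=[$]
Step 17: reduce E->T. Stack=[E] ptr=7 lookahead=$ remaining=[$]
Step 18: accept. Stack=[E] ptr=7 lookahead=$ remaining=[$]

Answer: never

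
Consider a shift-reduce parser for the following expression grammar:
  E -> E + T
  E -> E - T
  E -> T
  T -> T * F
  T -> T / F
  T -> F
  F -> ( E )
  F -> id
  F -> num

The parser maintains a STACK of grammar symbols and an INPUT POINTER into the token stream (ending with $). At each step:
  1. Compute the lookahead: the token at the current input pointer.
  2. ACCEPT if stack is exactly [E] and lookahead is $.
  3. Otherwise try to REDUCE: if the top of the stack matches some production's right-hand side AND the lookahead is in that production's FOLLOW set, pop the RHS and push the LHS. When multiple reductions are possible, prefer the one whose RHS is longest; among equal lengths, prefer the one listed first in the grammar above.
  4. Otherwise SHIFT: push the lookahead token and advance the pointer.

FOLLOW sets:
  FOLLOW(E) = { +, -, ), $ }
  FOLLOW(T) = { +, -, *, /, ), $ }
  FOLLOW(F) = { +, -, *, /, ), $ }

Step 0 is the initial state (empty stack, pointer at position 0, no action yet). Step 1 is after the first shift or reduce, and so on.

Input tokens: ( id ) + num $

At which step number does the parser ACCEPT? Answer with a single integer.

Step 1: shift (. Stack=[(] ptr=1 lookahead=id remaining=[id ) + num $]
Step 2: shift id. Stack=[( id] ptr=2 lookahead=) remaining=[) + num $]
Step 3: reduce F->id. Stack=[( F] ptr=2 lookahead=) remaining=[) + num $]
Step 4: reduce T->F. Stack=[( T] ptr=2 lookahead=) remaining=[) + num $]
Step 5: reduce E->T. Stack=[( E] ptr=2 lookahead=) remaining=[) + num $]
Step 6: shift ). Stack=[( E )] ptr=3 lookahead=+ remaining=[+ num $]
Step 7: reduce F->( E ). Stack=[F] ptr=3 lookahead=+ remaining=[+ num $]
Step 8: reduce T->F. Stack=[T] ptr=3 lookahead=+ remaining=[+ num $]
Step 9: reduce E->T. Stack=[E] ptr=3 lookahead=+ remaining=[+ num $]
Step 10: shift +. Stack=[E +] ptr=4 lookahead=num remaining=[num $]
Step 11: shift num. Stack=[E + num] ptr=5 lookahead=$ remaining=[$]
Step 12: reduce F->num. Stack=[E + F] ptr=5 lookahead=$ remaining=[$]
Step 13: reduce T->F. Stack=[E + T] ptr=5 lookahead=$ remaining=[$]
Step 14: reduce E->E + T. Stack=[E] ptr=5 lookahead=$ remaining=[$]
Step 15: accept. Stack=[E] ptr=5 lookahead=$ remaining=[$]

Answer: 15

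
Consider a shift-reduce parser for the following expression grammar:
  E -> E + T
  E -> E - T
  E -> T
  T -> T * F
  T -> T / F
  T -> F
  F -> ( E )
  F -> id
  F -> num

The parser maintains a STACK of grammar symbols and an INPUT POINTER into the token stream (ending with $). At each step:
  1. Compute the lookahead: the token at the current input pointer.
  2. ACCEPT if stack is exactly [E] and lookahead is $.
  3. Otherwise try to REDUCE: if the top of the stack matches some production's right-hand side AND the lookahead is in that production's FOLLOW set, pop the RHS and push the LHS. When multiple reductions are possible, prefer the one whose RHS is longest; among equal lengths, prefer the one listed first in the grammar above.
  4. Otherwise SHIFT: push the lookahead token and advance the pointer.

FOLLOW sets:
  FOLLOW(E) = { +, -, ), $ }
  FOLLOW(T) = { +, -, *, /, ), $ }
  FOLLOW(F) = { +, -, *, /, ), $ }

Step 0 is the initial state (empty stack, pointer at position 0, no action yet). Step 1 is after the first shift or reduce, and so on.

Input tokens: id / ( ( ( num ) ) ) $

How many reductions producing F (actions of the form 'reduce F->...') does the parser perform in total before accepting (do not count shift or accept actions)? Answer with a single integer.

Answer: 5

Derivation:
Step 1: shift id. Stack=[id] ptr=1 lookahead=/ remaining=[/ ( ( ( num ) ) ) $]
Step 2: reduce F->id. Stack=[F] ptr=1 lookahead=/ remaining=[/ ( ( ( num ) ) ) $]
Step 3: reduce T->F. Stack=[T] ptr=1 lookahead=/ remaining=[/ ( ( ( num ) ) ) $]
Step 4: shift /. Stack=[T /] ptr=2 lookahead=( remaining=[( ( ( num ) ) ) $]
Step 5: shift (. Stack=[T / (] ptr=3 lookahead=( remaining=[( ( num ) ) ) $]
Step 6: shift (. Stack=[T / ( (] ptr=4 lookahead=( remaining=[( num ) ) ) $]
Step 7: shift (. Stack=[T / ( ( (] ptr=5 lookahead=num remaining=[num ) ) ) $]
Step 8: shift num. Stack=[T / ( ( ( num] ptr=6 lookahead=) remaining=[) ) ) $]
Step 9: reduce F->num. Stack=[T / ( ( ( F] ptr=6 lookahead=) remaining=[) ) ) $]
Step 10: reduce T->F. Stack=[T / ( ( ( T] ptr=6 lookahead=) remaining=[) ) ) $]
Step 11: reduce E->T. Stack=[T / ( ( ( E] ptr=6 lookahead=) remaining=[) ) ) $]
Step 12: shift ). Stack=[T / ( ( ( E )] ptr=7 lookahead=) remaining=[) ) $]
Step 13: reduce F->( E ). Stack=[T / ( ( F] ptr=7 lookahead=) remaining=[) ) $]
Step 14: reduce T->F. Stack=[T / ( ( T] ptr=7 lookahead=) remaining=[) ) $]
Step 15: reduce E->T. Stack=[T / ( ( E] ptr=7 lookahead=) remaining=[) ) $]
Step 16: shift ). Stack=[T / ( ( E )] ptr=8 lookahead=) remaining=[) $]
Step 17: reduce F->( E ). Stack=[T / ( F] ptr=8 lookahead=) remaining=[) $]
Step 18: reduce T->F. Stack=[T / ( T] ptr=8 lookahead=) remaining=[) $]
Step 19: reduce E->T. Stack=[T / ( E] ptr=8 lookahead=) remaining=[) $]
Step 20: shift ). Stack=[T / ( E )] ptr=9 lookahead=$ remaining=[$]
Step 21: reduce F->( E ). Stack=[T / F] ptr=9 lookahead=$ remaining=[$]
Step 22: reduce T->T / F. Stack=[T] ptr=9 lookahead=$ remaining=[$]
Step 23: reduce E->T. Stack=[E] ptr=9 lookahead=$ remaining=[$]
Step 24: accept. Stack=[E] ptr=9 lookahead=$ remaining=[$]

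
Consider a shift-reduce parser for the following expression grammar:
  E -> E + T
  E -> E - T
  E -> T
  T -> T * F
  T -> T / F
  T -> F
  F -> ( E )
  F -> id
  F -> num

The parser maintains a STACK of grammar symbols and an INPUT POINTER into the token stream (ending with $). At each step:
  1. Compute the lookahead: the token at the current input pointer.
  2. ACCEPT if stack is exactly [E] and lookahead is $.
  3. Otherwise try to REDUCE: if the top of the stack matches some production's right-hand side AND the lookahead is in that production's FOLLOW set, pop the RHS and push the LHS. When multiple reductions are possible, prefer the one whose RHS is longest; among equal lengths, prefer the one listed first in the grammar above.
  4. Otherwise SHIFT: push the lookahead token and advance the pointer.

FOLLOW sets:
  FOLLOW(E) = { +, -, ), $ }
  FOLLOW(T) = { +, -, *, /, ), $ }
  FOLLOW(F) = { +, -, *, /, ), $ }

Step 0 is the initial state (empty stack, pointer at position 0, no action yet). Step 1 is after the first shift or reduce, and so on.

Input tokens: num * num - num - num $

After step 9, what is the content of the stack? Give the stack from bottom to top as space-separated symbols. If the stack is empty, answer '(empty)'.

Answer: E -

Derivation:
Step 1: shift num. Stack=[num] ptr=1 lookahead=* remaining=[* num - num - num $]
Step 2: reduce F->num. Stack=[F] ptr=1 lookahead=* remaining=[* num - num - num $]
Step 3: reduce T->F. Stack=[T] ptr=1 lookahead=* remaining=[* num - num - num $]
Step 4: shift *. Stack=[T *] ptr=2 lookahead=num remaining=[num - num - num $]
Step 5: shift num. Stack=[T * num] ptr=3 lookahead=- remaining=[- num - num $]
Step 6: reduce F->num. Stack=[T * F] ptr=3 lookahead=- remaining=[- num - num $]
Step 7: reduce T->T * F. Stack=[T] ptr=3 lookahead=- remaining=[- num - num $]
Step 8: reduce E->T. Stack=[E] ptr=3 lookahead=- remaining=[- num - num $]
Step 9: shift -. Stack=[E -] ptr=4 lookahead=num remaining=[num - num $]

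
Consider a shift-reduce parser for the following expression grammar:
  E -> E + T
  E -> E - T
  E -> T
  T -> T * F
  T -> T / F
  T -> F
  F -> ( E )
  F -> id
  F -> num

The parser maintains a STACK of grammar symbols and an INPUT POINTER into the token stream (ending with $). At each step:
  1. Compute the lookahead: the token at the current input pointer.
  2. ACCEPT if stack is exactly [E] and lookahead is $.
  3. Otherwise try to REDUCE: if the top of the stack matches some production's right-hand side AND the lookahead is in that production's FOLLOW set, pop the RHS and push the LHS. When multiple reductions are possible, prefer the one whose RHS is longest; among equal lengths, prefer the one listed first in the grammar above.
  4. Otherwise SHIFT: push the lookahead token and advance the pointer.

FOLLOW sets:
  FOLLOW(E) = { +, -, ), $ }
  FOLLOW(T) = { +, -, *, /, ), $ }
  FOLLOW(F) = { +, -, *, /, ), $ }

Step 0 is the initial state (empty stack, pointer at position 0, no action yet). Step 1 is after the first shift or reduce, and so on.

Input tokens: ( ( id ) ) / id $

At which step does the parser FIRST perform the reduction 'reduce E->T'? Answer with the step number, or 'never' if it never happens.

Answer: 6

Derivation:
Step 1: shift (. Stack=[(] ptr=1 lookahead=( remaining=[( id ) ) / id $]
Step 2: shift (. Stack=[( (] ptr=2 lookahead=id remaining=[id ) ) / id $]
Step 3: shift id. Stack=[( ( id] ptr=3 lookahead=) remaining=[) ) / id $]
Step 4: reduce F->id. Stack=[( ( F] ptr=3 lookahead=) remaining=[) ) / id $]
Step 5: reduce T->F. Stack=[( ( T] ptr=3 lookahead=) remaining=[) ) / id $]
Step 6: reduce E->T. Stack=[( ( E] ptr=3 lookahead=) remaining=[) ) / id $]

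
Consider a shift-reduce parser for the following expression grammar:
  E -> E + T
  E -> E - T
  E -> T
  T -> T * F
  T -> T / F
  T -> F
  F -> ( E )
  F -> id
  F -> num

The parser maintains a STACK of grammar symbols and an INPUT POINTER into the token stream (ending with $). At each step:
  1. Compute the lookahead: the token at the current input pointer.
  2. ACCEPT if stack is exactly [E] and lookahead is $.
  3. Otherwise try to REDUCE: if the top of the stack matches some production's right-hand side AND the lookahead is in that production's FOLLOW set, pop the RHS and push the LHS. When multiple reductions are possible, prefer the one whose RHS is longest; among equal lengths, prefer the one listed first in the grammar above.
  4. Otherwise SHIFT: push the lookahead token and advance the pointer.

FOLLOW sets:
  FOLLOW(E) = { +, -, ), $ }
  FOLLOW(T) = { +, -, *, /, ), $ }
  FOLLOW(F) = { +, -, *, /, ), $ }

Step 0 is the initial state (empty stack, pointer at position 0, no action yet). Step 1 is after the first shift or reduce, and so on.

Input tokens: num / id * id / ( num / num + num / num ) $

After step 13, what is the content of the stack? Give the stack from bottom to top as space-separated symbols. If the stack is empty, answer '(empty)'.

Answer: T / (

Derivation:
Step 1: shift num. Stack=[num] ptr=1 lookahead=/ remaining=[/ id * id / ( num / num + num / num ) $]
Step 2: reduce F->num. Stack=[F] ptr=1 lookahead=/ remaining=[/ id * id / ( num / num + num / num ) $]
Step 3: reduce T->F. Stack=[T] ptr=1 lookahead=/ remaining=[/ id * id / ( num / num + num / num ) $]
Step 4: shift /. Stack=[T /] ptr=2 lookahead=id remaining=[id * id / ( num / num + num / num ) $]
Step 5: shift id. Stack=[T / id] ptr=3 lookahead=* remaining=[* id / ( num / num + num / num ) $]
Step 6: reduce F->id. Stack=[T / F] ptr=3 lookahead=* remaining=[* id / ( num / num + num / num ) $]
Step 7: reduce T->T / F. Stack=[T] ptr=3 lookahead=* remaining=[* id / ( num / num + num / num ) $]
Step 8: shift *. Stack=[T *] ptr=4 lookahead=id remaining=[id / ( num / num + num / num ) $]
Step 9: shift id. Stack=[T * id] ptr=5 lookahead=/ remaining=[/ ( num / num + num / num ) $]
Step 10: reduce F->id. Stack=[T * F] ptr=5 lookahead=/ remaining=[/ ( num / num + num / num ) $]
Step 11: reduce T->T * F. Stack=[T] ptr=5 lookahead=/ remaining=[/ ( num / num + num / num ) $]
Step 12: shift /. Stack=[T /] ptr=6 lookahead=( remaining=[( num / num + num / num ) $]
Step 13: shift (. Stack=[T / (] ptr=7 lookahead=num remaining=[num / num + num / num ) $]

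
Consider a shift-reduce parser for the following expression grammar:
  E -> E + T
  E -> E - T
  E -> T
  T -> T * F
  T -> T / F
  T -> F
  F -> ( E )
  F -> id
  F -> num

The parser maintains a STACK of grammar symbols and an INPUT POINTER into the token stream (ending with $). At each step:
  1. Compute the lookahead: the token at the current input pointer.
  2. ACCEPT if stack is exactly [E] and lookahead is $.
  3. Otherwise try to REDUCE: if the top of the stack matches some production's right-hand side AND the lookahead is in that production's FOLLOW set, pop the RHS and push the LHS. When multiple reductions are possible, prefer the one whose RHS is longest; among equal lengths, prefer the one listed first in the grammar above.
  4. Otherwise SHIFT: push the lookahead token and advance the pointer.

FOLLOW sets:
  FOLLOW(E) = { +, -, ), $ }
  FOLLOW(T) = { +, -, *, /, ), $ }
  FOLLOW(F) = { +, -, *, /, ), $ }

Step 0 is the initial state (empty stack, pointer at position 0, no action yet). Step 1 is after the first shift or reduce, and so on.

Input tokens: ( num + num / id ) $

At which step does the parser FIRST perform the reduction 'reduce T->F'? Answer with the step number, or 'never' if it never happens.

Answer: 4

Derivation:
Step 1: shift (. Stack=[(] ptr=1 lookahead=num remaining=[num + num / id ) $]
Step 2: shift num. Stack=[( num] ptr=2 lookahead=+ remaining=[+ num / id ) $]
Step 3: reduce F->num. Stack=[( F] ptr=2 lookahead=+ remaining=[+ num / id ) $]
Step 4: reduce T->F. Stack=[( T] ptr=2 lookahead=+ remaining=[+ num / id ) $]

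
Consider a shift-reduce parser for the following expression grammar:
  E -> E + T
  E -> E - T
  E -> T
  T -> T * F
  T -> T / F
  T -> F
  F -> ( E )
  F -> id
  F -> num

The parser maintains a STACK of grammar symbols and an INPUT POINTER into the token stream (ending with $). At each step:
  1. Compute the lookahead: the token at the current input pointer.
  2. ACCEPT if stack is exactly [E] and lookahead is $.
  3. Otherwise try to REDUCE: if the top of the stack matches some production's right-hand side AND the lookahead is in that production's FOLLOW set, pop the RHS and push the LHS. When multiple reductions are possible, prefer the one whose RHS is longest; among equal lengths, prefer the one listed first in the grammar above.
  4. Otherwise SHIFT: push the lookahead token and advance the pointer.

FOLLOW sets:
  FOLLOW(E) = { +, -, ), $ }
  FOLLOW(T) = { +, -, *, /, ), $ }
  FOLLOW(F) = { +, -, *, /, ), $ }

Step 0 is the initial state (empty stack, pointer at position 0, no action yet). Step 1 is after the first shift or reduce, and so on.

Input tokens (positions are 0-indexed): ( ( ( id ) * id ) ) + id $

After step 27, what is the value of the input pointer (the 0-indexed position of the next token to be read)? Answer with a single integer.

Step 1: shift (. Stack=[(] ptr=1 lookahead=( remaining=[( ( id ) * id ) ) + id $]
Step 2: shift (. Stack=[( (] ptr=2 lookahead=( remaining=[( id ) * id ) ) + id $]
Step 3: shift (. Stack=[( ( (] ptr=3 lookahead=id remaining=[id ) * id ) ) + id $]
Step 4: shift id. Stack=[( ( ( id] ptr=4 lookahead=) remaining=[) * id ) ) + id $]
Step 5: reduce F->id. Stack=[( ( ( F] ptr=4 lookahead=) remaining=[) * id ) ) + id $]
Step 6: reduce T->F. Stack=[( ( ( T] ptr=4 lookahead=) remaining=[) * id ) ) + id $]
Step 7: reduce E->T. Stack=[( ( ( E] ptr=4 lookahead=) remaining=[) * id ) ) + id $]
Step 8: shift ). Stack=[( ( ( E )] ptr=5 lookahead=* remaining=[* id ) ) + id $]
Step 9: reduce F->( E ). Stack=[( ( F] ptr=5 lookahead=* remaining=[* id ) ) + id $]
Step 10: reduce T->F. Stack=[( ( T] ptr=5 lookahead=* remaining=[* id ) ) + id $]
Step 11: shift *. Stack=[( ( T *] ptr=6 lookahead=id remaining=[id ) ) + id $]
Step 12: shift id. Stack=[( ( T * id] ptr=7 lookahead=) remaining=[) ) + id $]
Step 13: reduce F->id. Stack=[( ( T * F] ptr=7 lookahead=) remaining=[) ) + id $]
Step 14: reduce T->T * F. Stack=[( ( T] ptr=7 lookahead=) remaining=[) ) + id $]
Step 15: reduce E->T. Stack=[( ( E] ptr=7 lookahead=) remaining=[) ) + id $]
Step 16: shift ). Stack=[( ( E )] ptr=8 lookahead=) remaining=[) + id $]
Step 17: reduce F->( E ). Stack=[( F] ptr=8 lookahead=) remaining=[) + id $]
Step 18: reduce T->F. Stack=[( T] ptr=8 lookahead=) remaining=[) + id $]
Step 19: reduce E->T. Stack=[( E] ptr=8 lookahead=) remaining=[) + id $]
Step 20: shift ). Stack=[( E )] ptr=9 lookahead=+ remaining=[+ id $]
Step 21: reduce F->( E ). Stack=[F] ptr=9 lookahead=+ remaining=[+ id $]
Step 22: reduce T->F. Stack=[T] ptr=9 lookahead=+ remaining=[+ id $]
Step 23: reduce E->T. Stack=[E] ptr=9 lookahead=+ remaining=[+ id $]
Step 24: shift +. Stack=[E +] ptr=10 lookahead=id remaining=[id $]
Step 25: shift id. Stack=[E + id] ptr=11 lookahead=$ remaining=[$]
Step 26: reduce F->id. Stack=[E + F] ptr=11 lookahead=$ remaining=[$]
Step 27: reduce T->F. Stack=[E + T] ptr=11 lookahead=$ remaining=[$]

Answer: 11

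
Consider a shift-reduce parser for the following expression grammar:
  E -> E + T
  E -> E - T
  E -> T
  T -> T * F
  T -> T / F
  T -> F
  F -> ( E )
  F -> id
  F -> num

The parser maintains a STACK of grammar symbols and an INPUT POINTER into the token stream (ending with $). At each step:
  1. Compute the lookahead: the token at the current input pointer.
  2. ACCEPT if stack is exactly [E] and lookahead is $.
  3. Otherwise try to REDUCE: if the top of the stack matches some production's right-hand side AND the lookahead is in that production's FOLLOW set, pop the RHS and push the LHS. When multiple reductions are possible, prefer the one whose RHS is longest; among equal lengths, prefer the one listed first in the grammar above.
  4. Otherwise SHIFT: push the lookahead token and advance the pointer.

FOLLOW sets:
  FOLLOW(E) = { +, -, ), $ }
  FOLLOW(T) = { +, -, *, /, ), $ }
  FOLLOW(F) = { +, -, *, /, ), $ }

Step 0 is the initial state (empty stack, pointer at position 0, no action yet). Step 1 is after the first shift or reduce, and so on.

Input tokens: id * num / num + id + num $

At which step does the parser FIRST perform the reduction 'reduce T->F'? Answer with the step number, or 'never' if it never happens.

Answer: 3

Derivation:
Step 1: shift id. Stack=[id] ptr=1 lookahead=* remaining=[* num / num + id + num $]
Step 2: reduce F->id. Stack=[F] ptr=1 lookahead=* remaining=[* num / num + id + num $]
Step 3: reduce T->F. Stack=[T] ptr=1 lookahead=* remaining=[* num / num + id + num $]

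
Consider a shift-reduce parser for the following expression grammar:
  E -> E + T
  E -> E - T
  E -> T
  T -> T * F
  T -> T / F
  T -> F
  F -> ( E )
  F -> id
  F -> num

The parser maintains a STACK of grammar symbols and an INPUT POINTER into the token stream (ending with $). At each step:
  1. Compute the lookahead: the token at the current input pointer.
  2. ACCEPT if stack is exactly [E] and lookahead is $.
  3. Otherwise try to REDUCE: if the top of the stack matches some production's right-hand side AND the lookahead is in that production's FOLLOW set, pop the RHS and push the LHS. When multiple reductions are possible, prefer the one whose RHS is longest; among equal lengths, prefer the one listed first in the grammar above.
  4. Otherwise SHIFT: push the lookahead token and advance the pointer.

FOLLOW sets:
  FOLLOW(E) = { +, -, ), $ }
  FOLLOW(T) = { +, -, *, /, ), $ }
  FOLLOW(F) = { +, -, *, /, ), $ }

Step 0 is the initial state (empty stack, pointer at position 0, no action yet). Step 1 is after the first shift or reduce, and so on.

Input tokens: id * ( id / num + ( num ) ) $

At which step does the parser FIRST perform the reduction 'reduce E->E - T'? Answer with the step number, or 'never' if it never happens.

Answer: never

Derivation:
Step 1: shift id. Stack=[id] ptr=1 lookahead=* remaining=[* ( id / num + ( num ) ) $]
Step 2: reduce F->id. Stack=[F] ptr=1 lookahead=* remaining=[* ( id / num + ( num ) ) $]
Step 3: reduce T->F. Stack=[T] ptr=1 lookahead=* remaining=[* ( id / num + ( num ) ) $]
Step 4: shift *. Stack=[T *] ptr=2 lookahead=( remaining=[( id / num + ( num ) ) $]
Step 5: shift (. Stack=[T * (] ptr=3 lookahead=id remaining=[id / num + ( num ) ) $]
Step 6: shift id. Stack=[T * ( id] ptr=4 lookahead=/ remaining=[/ num + ( num ) ) $]
Step 7: reduce F->id. Stack=[T * ( F] ptr=4 lookahead=/ remaining=[/ num + ( num ) ) $]
Step 8: reduce T->F. Stack=[T * ( T] ptr=4 lookahead=/ remaining=[/ num + ( num ) ) $]
Step 9: shift /. Stack=[T * ( T /] ptr=5 lookahead=num remaining=[num + ( num ) ) $]
Step 10: shift num. Stack=[T * ( T / num] ptr=6 lookahead=+ remaining=[+ ( num ) ) $]
Step 11: reduce F->num. Stack=[T * ( T / F] ptr=6 lookahead=+ remaining=[+ ( num ) ) $]
Step 12: reduce T->T / F. Stack=[T * ( T] ptr=6 lookahead=+ remaining=[+ ( num ) ) $]
Step 13: reduce E->T. Stack=[T * ( E] ptr=6 lookahead=+ remaining=[+ ( num ) ) $]
Step 14: shift +. Stack=[T * ( E +] ptr=7 lookahead=( remaining=[( num ) ) $]
Step 15: shift (. Stack=[T * ( E + (] ptr=8 lookahead=num remaining=[num ) ) $]
Step 16: shift num. Stack=[T * ( E + ( num] ptr=9 lookahead=) remaining=[) ) $]
Step 17: reduce F->num. Stack=[T * ( E + ( F] ptr=9 lookahead=) remaining=[) ) $]
Step 18: reduce T->F. Stack=[T * ( E + ( T] ptr=9 lookahead=) remaining=[) ) $]
Step 19: reduce E->T. Stack=[T * ( E + ( E] ptr=9 lookahead=) remaining=[) ) $]
Step 20: shift ). Stack=[T * ( E + ( E )] ptr=10 lookahead=) remaining=[) $]
Step 21: reduce F->( E ). Stack=[T * ( E + F] ptr=10 lookahead=) remaining=[) $]
Step 22: reduce T->F. Stack=[T * ( E + T] ptr=10 lookahead=) remaining=[) $]
Step 23: reduce E->E + T. Stack=[T * ( E] ptr=10 lookahead=) remaining=[) $]
Step 24: shift ). Stack=[T * ( E )] ptr=11 lookahead=$ remaining=[$]
Step 25: reduce F->( E ). Stack=[T * F] ptr=11 lookahead=$ remaining=[$]
Step 26: reduce T->T * F. Stack=[T] ptr=11 lookahead=$ remaining=[$]
Step 27: reduce E->T. Stack=[E] ptr=11 lookahead=$ remaining=[$]
Step 28: accept. Stack=[E] ptr=11 lookahead=$ remaining=[$]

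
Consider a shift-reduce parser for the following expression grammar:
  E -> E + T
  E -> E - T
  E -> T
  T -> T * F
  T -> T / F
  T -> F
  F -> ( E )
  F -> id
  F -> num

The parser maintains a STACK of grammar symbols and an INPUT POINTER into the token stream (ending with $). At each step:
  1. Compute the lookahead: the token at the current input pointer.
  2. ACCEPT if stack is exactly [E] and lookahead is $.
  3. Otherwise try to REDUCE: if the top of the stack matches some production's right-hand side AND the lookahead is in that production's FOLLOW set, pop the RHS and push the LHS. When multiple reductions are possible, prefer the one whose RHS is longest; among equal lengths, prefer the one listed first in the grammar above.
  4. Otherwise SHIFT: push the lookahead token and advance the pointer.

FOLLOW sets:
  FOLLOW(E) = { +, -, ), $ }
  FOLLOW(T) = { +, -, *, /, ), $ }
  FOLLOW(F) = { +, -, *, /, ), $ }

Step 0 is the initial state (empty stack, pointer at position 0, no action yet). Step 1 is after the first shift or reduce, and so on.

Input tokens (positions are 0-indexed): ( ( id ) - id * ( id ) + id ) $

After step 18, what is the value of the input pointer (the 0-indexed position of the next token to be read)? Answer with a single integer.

Answer: 9

Derivation:
Step 1: shift (. Stack=[(] ptr=1 lookahead=( remaining=[( id ) - id * ( id ) + id ) $]
Step 2: shift (. Stack=[( (] ptr=2 lookahead=id remaining=[id ) - id * ( id ) + id ) $]
Step 3: shift id. Stack=[( ( id] ptr=3 lookahead=) remaining=[) - id * ( id ) + id ) $]
Step 4: reduce F->id. Stack=[( ( F] ptr=3 lookahead=) remaining=[) - id * ( id ) + id ) $]
Step 5: reduce T->F. Stack=[( ( T] ptr=3 lookahead=) remaining=[) - id * ( id ) + id ) $]
Step 6: reduce E->T. Stack=[( ( E] ptr=3 lookahead=) remaining=[) - id * ( id ) + id ) $]
Step 7: shift ). Stack=[( ( E )] ptr=4 lookahead=- remaining=[- id * ( id ) + id ) $]
Step 8: reduce F->( E ). Stack=[( F] ptr=4 lookahead=- remaining=[- id * ( id ) + id ) $]
Step 9: reduce T->F. Stack=[( T] ptr=4 lookahead=- remaining=[- id * ( id ) + id ) $]
Step 10: reduce E->T. Stack=[( E] ptr=4 lookahead=- remaining=[- id * ( id ) + id ) $]
Step 11: shift -. Stack=[( E -] ptr=5 lookahead=id remaining=[id * ( id ) + id ) $]
Step 12: shift id. Stack=[( E - id] ptr=6 lookahead=* remaining=[* ( id ) + id ) $]
Step 13: reduce F->id. Stack=[( E - F] ptr=6 lookahead=* remaining=[* ( id ) + id ) $]
Step 14: reduce T->F. Stack=[( E - T] ptr=6 lookahead=* remaining=[* ( id ) + id ) $]
Step 15: shift *. Stack=[( E - T *] ptr=7 lookahead=( remaining=[( id ) + id ) $]
Step 16: shift (. Stack=[( E - T * (] ptr=8 lookahead=id remaining=[id ) + id ) $]
Step 17: shift id. Stack=[( E - T * ( id] ptr=9 lookahead=) remaining=[) + id ) $]
Step 18: reduce F->id. Stack=[( E - T * ( F] ptr=9 lookahead=) remaining=[) + id ) $]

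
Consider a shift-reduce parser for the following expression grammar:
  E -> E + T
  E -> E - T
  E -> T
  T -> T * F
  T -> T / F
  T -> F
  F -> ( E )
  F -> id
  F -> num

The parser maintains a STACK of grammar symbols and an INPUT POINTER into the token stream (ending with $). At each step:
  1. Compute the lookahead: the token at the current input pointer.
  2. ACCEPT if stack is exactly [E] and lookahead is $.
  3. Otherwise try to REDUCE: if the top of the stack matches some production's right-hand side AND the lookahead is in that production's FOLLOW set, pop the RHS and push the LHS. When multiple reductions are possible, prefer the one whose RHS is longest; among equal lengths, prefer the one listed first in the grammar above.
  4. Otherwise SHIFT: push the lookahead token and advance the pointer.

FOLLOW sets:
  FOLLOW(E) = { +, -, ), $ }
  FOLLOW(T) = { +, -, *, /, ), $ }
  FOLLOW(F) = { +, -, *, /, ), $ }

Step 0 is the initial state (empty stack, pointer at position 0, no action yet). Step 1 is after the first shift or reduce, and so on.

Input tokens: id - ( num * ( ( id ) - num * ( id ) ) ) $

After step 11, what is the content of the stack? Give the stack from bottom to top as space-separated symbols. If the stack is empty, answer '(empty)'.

Step 1: shift id. Stack=[id] ptr=1 lookahead=- remaining=[- ( num * ( ( id ) - num * ( id ) ) ) $]
Step 2: reduce F->id. Stack=[F] ptr=1 lookahead=- remaining=[- ( num * ( ( id ) - num * ( id ) ) ) $]
Step 3: reduce T->F. Stack=[T] ptr=1 lookahead=- remaining=[- ( num * ( ( id ) - num * ( id ) ) ) $]
Step 4: reduce E->T. Stack=[E] ptr=1 lookahead=- remaining=[- ( num * ( ( id ) - num * ( id ) ) ) $]
Step 5: shift -. Stack=[E -] ptr=2 lookahead=( remaining=[( num * ( ( id ) - num * ( id ) ) ) $]
Step 6: shift (. Stack=[E - (] ptr=3 lookahead=num remaining=[num * ( ( id ) - num * ( id ) ) ) $]
Step 7: shift num. Stack=[E - ( num] ptr=4 lookahead=* remaining=[* ( ( id ) - num * ( id ) ) ) $]
Step 8: reduce F->num. Stack=[E - ( F] ptr=4 lookahead=* remaining=[* ( ( id ) - num * ( id ) ) ) $]
Step 9: reduce T->F. Stack=[E - ( T] ptr=4 lookahead=* remaining=[* ( ( id ) - num * ( id ) ) ) $]
Step 10: shift *. Stack=[E - ( T *] ptr=5 lookahead=( remaining=[( ( id ) - num * ( id ) ) ) $]
Step 11: shift (. Stack=[E - ( T * (] ptr=6 lookahead=( remaining=[( id ) - num * ( id ) ) ) $]

Answer: E - ( T * (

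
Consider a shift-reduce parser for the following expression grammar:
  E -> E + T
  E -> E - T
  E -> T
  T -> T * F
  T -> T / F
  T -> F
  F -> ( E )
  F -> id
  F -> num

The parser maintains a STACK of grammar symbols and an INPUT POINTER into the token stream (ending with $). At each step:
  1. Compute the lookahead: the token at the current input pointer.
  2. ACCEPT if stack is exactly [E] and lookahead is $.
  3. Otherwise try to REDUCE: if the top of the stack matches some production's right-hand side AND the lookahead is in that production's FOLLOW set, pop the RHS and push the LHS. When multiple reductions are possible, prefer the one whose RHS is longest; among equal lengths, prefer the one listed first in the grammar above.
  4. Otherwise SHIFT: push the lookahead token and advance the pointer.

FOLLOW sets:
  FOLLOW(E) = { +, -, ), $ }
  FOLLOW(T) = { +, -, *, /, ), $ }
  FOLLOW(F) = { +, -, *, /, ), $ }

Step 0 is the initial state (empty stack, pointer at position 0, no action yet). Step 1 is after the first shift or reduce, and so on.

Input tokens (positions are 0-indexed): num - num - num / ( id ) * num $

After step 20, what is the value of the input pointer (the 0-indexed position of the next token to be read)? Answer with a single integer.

Step 1: shift num. Stack=[num] ptr=1 lookahead=- remaining=[- num - num / ( id ) * num $]
Step 2: reduce F->num. Stack=[F] ptr=1 lookahead=- remaining=[- num - num / ( id ) * num $]
Step 3: reduce T->F. Stack=[T] ptr=1 lookahead=- remaining=[- num - num / ( id ) * num $]
Step 4: reduce E->T. Stack=[E] ptr=1 lookahead=- remaining=[- num - num / ( id ) * num $]
Step 5: shift -. Stack=[E -] ptr=2 lookahead=num remaining=[num - num / ( id ) * num $]
Step 6: shift num. Stack=[E - num] ptr=3 lookahead=- remaining=[- num / ( id ) * num $]
Step 7: reduce F->num. Stack=[E - F] ptr=3 lookahead=- remaining=[- num / ( id ) * num $]
Step 8: reduce T->F. Stack=[E - T] ptr=3 lookahead=- remaining=[- num / ( id ) * num $]
Step 9: reduce E->E - T. Stack=[E] ptr=3 lookahead=- remaining=[- num / ( id ) * num $]
Step 10: shift -. Stack=[E -] ptr=4 lookahead=num remaining=[num / ( id ) * num $]
Step 11: shift num. Stack=[E - num] ptr=5 lookahead=/ remaining=[/ ( id ) * num $]
Step 12: reduce F->num. Stack=[E - F] ptr=5 lookahead=/ remaining=[/ ( id ) * num $]
Step 13: reduce T->F. Stack=[E - T] ptr=5 lookahead=/ remaining=[/ ( id ) * num $]
Step 14: shift /. Stack=[E - T /] ptr=6 lookahead=( remaining=[( id ) * num $]
Step 15: shift (. Stack=[E - T / (] ptr=7 lookahead=id remaining=[id ) * num $]
Step 16: shift id. Stack=[E - T / ( id] ptr=8 lookahead=) remaining=[) * num $]
Step 17: reduce F->id. Stack=[E - T / ( F] ptr=8 lookahead=) remaining=[) * num $]
Step 18: reduce T->F. Stack=[E - T / ( T] ptr=8 lookahead=) remaining=[) * num $]
Step 19: reduce E->T. Stack=[E - T / ( E] ptr=8 lookahead=) remaining=[) * num $]
Step 20: shift ). Stack=[E - T / ( E )] ptr=9 lookahead=* remaining=[* num $]

Answer: 9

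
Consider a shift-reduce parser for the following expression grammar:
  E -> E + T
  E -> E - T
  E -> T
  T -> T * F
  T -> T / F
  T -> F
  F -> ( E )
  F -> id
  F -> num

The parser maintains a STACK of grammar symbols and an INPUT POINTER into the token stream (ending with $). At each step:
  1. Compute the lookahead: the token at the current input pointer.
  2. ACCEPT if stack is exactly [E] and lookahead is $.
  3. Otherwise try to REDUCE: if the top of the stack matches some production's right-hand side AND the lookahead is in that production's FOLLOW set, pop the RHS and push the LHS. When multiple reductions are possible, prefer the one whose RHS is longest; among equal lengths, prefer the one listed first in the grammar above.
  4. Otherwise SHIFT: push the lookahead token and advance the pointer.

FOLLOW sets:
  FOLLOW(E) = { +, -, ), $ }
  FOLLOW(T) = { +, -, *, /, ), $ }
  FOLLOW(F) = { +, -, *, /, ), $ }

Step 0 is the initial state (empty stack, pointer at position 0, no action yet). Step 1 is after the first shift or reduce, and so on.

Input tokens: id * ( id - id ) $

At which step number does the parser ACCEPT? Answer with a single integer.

Step 1: shift id. Stack=[id] ptr=1 lookahead=* remaining=[* ( id - id ) $]
Step 2: reduce F->id. Stack=[F] ptr=1 lookahead=* remaining=[* ( id - id ) $]
Step 3: reduce T->F. Stack=[T] ptr=1 lookahead=* remaining=[* ( id - id ) $]
Step 4: shift *. Stack=[T *] ptr=2 lookahead=( remaining=[( id - id ) $]
Step 5: shift (. Stack=[T * (] ptr=3 lookahead=id remaining=[id - id ) $]
Step 6: shift id. Stack=[T * ( id] ptr=4 lookahead=- remaining=[- id ) $]
Step 7: reduce F->id. Stack=[T * ( F] ptr=4 lookahead=- remaining=[- id ) $]
Step 8: reduce T->F. Stack=[T * ( T] ptr=4 lookahead=- remaining=[- id ) $]
Step 9: reduce E->T. Stack=[T * ( E] ptr=4 lookahead=- remaining=[- id ) $]
Step 10: shift -. Stack=[T * ( E -] ptr=5 lookahead=id remaining=[id ) $]
Step 11: shift id. Stack=[T * ( E - id] ptr=6 lookahead=) remaining=[) $]
Step 12: reduce F->id. Stack=[T * ( E - F] ptr=6 lookahead=) remaining=[) $]
Step 13: reduce T->F. Stack=[T * ( E - T] ptr=6 lookahead=) remaining=[) $]
Step 14: reduce E->E - T. Stack=[T * ( E] ptr=6 lookahead=) remaining=[) $]
Step 15: shift ). Stack=[T * ( E )] ptr=7 lookahead=$ remaining=[$]
Step 16: reduce F->( E ). Stack=[T * F] ptr=7 lookahead=$ remaining=[$]
Step 17: reduce T->T * F. Stack=[T] ptr=7 lookahead=$ remaining=[$]
Step 18: reduce E->T. Stack=[E] ptr=7 lookahead=$ remaining=[$]
Step 19: accept. Stack=[E] ptr=7 lookahead=$ remaining=[$]

Answer: 19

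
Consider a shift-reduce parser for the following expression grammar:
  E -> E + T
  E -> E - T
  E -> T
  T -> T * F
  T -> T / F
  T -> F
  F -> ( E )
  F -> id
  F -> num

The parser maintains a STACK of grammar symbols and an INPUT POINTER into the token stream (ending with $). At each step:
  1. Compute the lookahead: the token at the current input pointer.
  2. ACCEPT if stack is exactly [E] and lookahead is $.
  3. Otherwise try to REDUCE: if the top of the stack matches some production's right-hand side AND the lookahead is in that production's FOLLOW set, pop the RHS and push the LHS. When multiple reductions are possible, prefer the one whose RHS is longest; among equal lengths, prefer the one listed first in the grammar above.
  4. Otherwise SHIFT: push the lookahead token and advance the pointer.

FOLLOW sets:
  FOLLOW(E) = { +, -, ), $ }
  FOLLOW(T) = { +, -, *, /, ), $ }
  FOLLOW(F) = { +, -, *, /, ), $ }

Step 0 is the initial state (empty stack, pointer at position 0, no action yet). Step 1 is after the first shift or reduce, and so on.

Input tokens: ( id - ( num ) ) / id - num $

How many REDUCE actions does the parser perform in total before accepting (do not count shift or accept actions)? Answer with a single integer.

Answer: 17

Derivation:
Step 1: shift (. Stack=[(] ptr=1 lookahead=id remaining=[id - ( num ) ) / id - num $]
Step 2: shift id. Stack=[( id] ptr=2 lookahead=- remaining=[- ( num ) ) / id - num $]
Step 3: reduce F->id. Stack=[( F] ptr=2 lookahead=- remaining=[- ( num ) ) / id - num $]
Step 4: reduce T->F. Stack=[( T] ptr=2 lookahead=- remaining=[- ( num ) ) / id - num $]
Step 5: reduce E->T. Stack=[( E] ptr=2 lookahead=- remaining=[- ( num ) ) / id - num $]
Step 6: shift -. Stack=[( E -] ptr=3 lookahead=( remaining=[( num ) ) / id - num $]
Step 7: shift (. Stack=[( E - (] ptr=4 lookahead=num remaining=[num ) ) / id - num $]
Step 8: shift num. Stack=[( E - ( num] ptr=5 lookahead=) remaining=[) ) / id - num $]
Step 9: reduce F->num. Stack=[( E - ( F] ptr=5 lookahead=) remaining=[) ) / id - num $]
Step 10: reduce T->F. Stack=[( E - ( T] ptr=5 lookahead=) remaining=[) ) / id - num $]
Step 11: reduce E->T. Stack=[( E - ( E] ptr=5 lookahead=) remaining=[) ) / id - num $]
Step 12: shift ). Stack=[( E - ( E )] ptr=6 lookahead=) remaining=[) / id - num $]
Step 13: reduce F->( E ). Stack=[( E - F] ptr=6 lookahead=) remaining=[) / id - num $]
Step 14: reduce T->F. Stack=[( E - T] ptr=6 lookahead=) remaining=[) / id - num $]
Step 15: reduce E->E - T. Stack=[( E] ptr=6 lookahead=) remaining=[) / id - num $]
Step 16: shift ). Stack=[( E )] ptr=7 lookahead=/ remaining=[/ id - num $]
Step 17: reduce F->( E ). Stack=[F] ptr=7 lookahead=/ remaining=[/ id - num $]
Step 18: reduce T->F. Stack=[T] ptr=7 lookahead=/ remaining=[/ id - num $]
Step 19: shift /. Stack=[T /] ptr=8 lookahead=id remaining=[id - num $]
Step 20: shift id. Stack=[T / id] ptr=9 lookahead=- remaining=[- num $]
Step 21: reduce F->id. Stack=[T / F] ptr=9 lookahead=- remaining=[- num $]
Step 22: reduce T->T / F. Stack=[T] ptr=9 lookahead=- remaining=[- num $]
Step 23: reduce E->T. Stack=[E] ptr=9 lookahead=- remaining=[- num $]
Step 24: shift -. Stack=[E -] ptr=10 lookahead=num remaining=[num $]
Step 25: shift num. Stack=[E - num] ptr=11 lookahead=$ remaining=[$]
Step 26: reduce F->num. Stack=[E - F] ptr=11 lookahead=$ remaining=[$]
Step 27: reduce T->F. Stack=[E - T] ptr=11 lookahead=$ remaining=[$]
Step 28: reduce E->E - T. Stack=[E] ptr=11 lookahead=$ remaining=[$]
Step 29: accept. Stack=[E] ptr=11 lookahead=$ remaining=[$]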